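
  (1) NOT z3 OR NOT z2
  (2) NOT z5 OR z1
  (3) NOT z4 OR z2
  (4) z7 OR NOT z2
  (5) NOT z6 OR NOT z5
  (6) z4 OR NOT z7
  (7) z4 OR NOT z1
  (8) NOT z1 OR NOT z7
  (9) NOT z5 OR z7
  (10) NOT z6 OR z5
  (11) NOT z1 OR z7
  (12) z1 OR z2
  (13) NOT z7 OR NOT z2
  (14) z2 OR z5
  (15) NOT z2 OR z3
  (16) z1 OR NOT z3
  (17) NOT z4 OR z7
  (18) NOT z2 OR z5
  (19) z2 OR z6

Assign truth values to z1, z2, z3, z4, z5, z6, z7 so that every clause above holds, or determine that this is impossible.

UNSATISFIABLE

Branch on z3: set z3 = false.
The clause (NOT z2) is unit, so z2 = false.
The clause (NOT z4) is unit, so z4 = false.
The clause (NOT z7) is unit, so z7 = false.
The clause (NOT z1) is unit, so z1 = false.
That conflicts with the unit clause (z1).
That branch fails; take z3 = true instead.
The clause (NOT z2) is unit, so z2 = false.
The clause (NOT z4) is unit, so z4 = false.
The clause (NOT z7) is unit, so z7 = false.
The clause (NOT z1) is unit, so z1 = false.
That conflicts with the unit clause (z1).
Either choice for z3 ends in contradiction.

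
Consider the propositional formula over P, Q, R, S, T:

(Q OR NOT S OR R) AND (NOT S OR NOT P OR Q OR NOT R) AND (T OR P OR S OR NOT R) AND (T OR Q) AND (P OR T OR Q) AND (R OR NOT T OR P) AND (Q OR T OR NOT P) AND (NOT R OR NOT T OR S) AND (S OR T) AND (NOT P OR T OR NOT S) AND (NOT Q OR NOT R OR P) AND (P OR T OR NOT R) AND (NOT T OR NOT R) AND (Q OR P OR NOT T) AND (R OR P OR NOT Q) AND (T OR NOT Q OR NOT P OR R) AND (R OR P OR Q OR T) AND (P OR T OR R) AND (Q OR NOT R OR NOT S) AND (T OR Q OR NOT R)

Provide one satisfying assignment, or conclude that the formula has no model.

P=true; Q=true; R=false; S=false; T=true

Suppose T = true.
From the singleton clause (NOT R), R = false.
From the singleton clause (P), P = true.
Suppose Q = true.
All clauses hold; S can take either value.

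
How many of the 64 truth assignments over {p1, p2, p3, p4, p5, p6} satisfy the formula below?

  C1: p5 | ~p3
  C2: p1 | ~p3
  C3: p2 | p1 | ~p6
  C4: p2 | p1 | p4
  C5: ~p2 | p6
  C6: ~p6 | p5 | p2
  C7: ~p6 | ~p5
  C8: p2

There are 2^6 = 64 truth assignments over (p1, p2, p3, p4, p5, p6).
Split on p5. With p5 = 1, the clauses containing p5 are satisfied and ~p5 drops from the rest; 0 of the 2^5 = 32 assignments to the other variables satisfy what remains.
With p5 = 0, by the same count on the reduced clause set, 4 assignments work.
Total: 0 + 4 = 4.

4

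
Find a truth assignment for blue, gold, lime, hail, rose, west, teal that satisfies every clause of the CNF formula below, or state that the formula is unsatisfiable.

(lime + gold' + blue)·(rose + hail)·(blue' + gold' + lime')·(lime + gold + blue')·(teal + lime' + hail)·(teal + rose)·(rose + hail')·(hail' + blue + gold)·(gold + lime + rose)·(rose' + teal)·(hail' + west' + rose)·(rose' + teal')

UNSATISFIABLE

Branch on rose: set rose = 1.
The clause (teal) is unit, so teal = 1.
Now (teal') is unsatisfied and unit — conflict.
So rose must be the other value — set rose = 0.
The clause (hail) is unit, so hail = 1.
Now (hail') is unsatisfied and unit — conflict.
Neither rose = 1 nor rose = 0 works.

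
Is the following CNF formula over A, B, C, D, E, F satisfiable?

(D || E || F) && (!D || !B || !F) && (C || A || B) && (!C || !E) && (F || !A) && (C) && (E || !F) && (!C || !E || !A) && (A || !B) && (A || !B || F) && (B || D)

Yes

Unit clause (C) forces C = true.
Unit clause (!E) forces E = false.
Unit clause (!F) forces F = false.
Unit clause (D) forces D = true.
Unit clause (!A) forces A = false.
Unit clause (!B) forces B = false.
All clauses are satisfied.
A satisfying assignment: A ↦ false,  B ↦ false,  C ↦ true,  D ↦ true,  E ↦ false,  F ↦ false.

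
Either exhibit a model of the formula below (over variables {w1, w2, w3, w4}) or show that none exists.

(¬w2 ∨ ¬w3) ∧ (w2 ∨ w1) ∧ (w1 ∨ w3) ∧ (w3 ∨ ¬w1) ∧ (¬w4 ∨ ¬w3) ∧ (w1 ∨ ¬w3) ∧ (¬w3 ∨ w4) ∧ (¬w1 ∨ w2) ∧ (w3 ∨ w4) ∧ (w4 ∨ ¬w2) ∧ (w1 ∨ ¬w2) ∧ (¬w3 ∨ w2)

UNSATISFIABLE

Try w2 = False.
From the singleton clause (w1), w1 = True.
That conflicts with the unit clause (¬w1).
Backtrack on w2: now try w2 = True.
From the singleton clause (¬w3), w3 = False.
From the singleton clause (w1), w1 = True.
That conflicts with the unit clause (¬w1).
Neither w2 = True nor w2 = False works.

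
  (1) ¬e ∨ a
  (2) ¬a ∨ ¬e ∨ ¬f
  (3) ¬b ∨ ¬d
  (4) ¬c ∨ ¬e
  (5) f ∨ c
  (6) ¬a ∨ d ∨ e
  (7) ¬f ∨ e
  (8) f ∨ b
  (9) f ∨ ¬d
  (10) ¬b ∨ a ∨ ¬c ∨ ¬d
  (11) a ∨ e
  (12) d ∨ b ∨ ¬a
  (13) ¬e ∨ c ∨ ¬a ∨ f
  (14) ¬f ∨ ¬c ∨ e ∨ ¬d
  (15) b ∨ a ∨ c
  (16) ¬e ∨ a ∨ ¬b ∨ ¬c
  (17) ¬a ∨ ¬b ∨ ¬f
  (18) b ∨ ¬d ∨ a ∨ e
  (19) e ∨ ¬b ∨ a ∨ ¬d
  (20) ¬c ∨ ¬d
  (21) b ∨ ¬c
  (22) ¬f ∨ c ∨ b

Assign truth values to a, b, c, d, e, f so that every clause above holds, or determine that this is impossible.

Suppose e = False.
The clause (¬f) is unit, so f = False.
The clause (c) is unit, so c = True.
The clause (b) is unit, so b = True.
The clause (¬d) is unit, so d = False.
The clause (¬a) is unit, so a = False.
But (a) is also a unit clause — contradiction.
That branch fails; take e = True instead.
The clause (a) is unit, so a = True.
The clause (¬f) is unit, so f = False.
The clause (¬c) is unit, so c = False.
But (c) is also a unit clause — contradiction.
Both values of e lead to a conflict.

UNSATISFIABLE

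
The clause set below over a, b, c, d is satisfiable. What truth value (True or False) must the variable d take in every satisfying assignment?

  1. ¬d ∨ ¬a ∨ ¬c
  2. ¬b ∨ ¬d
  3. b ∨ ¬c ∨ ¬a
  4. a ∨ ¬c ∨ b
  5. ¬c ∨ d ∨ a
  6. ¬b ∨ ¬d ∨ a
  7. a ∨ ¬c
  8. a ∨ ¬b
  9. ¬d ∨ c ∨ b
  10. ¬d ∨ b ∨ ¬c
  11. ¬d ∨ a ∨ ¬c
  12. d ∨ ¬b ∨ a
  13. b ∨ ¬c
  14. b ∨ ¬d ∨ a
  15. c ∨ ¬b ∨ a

Suppose d = True.
The clause (¬b) is unit, so b = False.
The clause (c) is unit, so c = True.
But (¬c) is also a unit clause — contradiction.
So every satisfying assignment has d = False.

False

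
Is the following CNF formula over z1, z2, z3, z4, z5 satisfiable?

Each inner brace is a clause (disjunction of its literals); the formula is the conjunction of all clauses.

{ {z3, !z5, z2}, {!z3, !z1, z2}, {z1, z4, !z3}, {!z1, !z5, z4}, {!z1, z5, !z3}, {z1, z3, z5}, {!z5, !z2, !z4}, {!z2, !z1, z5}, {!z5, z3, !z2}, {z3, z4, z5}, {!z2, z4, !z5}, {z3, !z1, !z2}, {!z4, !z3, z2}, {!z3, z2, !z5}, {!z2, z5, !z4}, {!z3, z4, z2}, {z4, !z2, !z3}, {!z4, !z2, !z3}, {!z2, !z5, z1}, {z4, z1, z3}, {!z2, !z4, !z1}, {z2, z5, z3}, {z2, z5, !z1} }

Branch on z3: set z3 = true.
Branch on z1: set z1 = false.
(z4) alone gives z4 = true.
(z2) alone gives z2 = true.
That conflicts with the unit clause (!z2).
Backtrack on z1: now try z1 = true.
(z2) alone gives z2 = true.
(z5) alone gives z5 = true.
(z4) alone gives z4 = true.
That conflicts with the unit clause (!z4).
Neither z1 = true nor z1 = false works.
Backtrack on z3: now try z3 = false.
Branch on z5: set z5 = false.
(z1) alone gives z1 = true.
(!z2) alone gives z2 = false.
That conflicts with the unit clause (z2).
Backtrack on z5: now try z5 = true.
(z2) alone gives z2 = true.
That conflicts with the unit clause (!z2).
Neither z5 = true nor z5 = false works.
Neither z3 = true nor z3 = false works.
No assignment satisfies every clause.

No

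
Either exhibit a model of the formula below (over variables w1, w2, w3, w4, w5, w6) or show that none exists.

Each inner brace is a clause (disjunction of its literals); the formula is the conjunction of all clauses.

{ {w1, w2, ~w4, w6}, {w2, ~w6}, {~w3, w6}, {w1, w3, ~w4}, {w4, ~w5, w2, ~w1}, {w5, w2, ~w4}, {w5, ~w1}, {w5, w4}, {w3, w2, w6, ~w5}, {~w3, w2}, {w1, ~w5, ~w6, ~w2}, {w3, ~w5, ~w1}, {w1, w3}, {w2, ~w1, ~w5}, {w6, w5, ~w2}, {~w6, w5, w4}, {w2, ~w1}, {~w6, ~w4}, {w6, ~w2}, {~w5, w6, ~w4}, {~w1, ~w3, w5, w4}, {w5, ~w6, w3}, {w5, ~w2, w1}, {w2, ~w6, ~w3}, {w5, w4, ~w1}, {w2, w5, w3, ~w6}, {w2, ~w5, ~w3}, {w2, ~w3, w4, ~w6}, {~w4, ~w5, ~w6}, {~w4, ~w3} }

w1: 1; w2: 1; w3: 1; w4: 0; w5: 1; w6: 1

Try w2 = 1.
Unit clause (w6) forces w6 = 1.
Unit clause (~w4) forces w4 = 0.
Unit clause (w5) forces w5 = 1.
Unit clause (w1) forces w1 = 1.
Unit clause (w3) forces w3 = 1.
This assignment satisfies each clause.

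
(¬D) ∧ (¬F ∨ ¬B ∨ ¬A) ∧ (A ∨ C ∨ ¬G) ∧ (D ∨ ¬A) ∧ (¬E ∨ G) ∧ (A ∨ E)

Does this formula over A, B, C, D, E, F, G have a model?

Unit clause (¬D) forces D = False.
Unit clause (¬A) forces A = False.
Unit clause (E) forces E = True.
Unit clause (G) forces G = True.
Unit clause (C) forces C = True.
No clause remains; B, F are free.
A satisfying assignment: A=False; B=True; C=True; D=False; E=True; F=True; G=True.

Yes, satisfiable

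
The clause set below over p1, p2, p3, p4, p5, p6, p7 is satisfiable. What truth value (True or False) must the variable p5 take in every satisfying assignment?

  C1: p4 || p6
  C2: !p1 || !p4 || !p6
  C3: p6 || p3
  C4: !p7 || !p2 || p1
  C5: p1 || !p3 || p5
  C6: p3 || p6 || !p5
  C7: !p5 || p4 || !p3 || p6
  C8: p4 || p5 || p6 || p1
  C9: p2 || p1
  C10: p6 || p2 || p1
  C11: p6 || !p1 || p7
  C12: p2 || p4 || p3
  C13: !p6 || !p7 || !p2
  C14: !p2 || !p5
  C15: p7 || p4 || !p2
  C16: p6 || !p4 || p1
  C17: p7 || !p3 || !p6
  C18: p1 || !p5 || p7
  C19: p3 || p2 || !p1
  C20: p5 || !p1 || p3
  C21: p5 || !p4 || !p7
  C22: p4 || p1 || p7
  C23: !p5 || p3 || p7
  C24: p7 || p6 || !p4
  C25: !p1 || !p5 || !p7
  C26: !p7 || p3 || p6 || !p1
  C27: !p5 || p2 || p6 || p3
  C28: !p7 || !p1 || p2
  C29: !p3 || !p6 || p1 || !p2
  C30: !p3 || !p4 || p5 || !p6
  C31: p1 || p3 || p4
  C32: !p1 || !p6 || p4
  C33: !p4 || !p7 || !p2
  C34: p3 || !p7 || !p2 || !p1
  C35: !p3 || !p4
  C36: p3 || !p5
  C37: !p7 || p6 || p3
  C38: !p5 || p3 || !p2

Suppose p5 = true.
(!p2) alone gives p2 = false.
(p1) alone gives p1 = true.
(p3) alone gives p3 = true.
(!p7) alone gives p7 = false.
(p6) alone gives p6 = true.
That conflicts with the unit clause (!p6).
So every satisfying assignment has p5 = False.

False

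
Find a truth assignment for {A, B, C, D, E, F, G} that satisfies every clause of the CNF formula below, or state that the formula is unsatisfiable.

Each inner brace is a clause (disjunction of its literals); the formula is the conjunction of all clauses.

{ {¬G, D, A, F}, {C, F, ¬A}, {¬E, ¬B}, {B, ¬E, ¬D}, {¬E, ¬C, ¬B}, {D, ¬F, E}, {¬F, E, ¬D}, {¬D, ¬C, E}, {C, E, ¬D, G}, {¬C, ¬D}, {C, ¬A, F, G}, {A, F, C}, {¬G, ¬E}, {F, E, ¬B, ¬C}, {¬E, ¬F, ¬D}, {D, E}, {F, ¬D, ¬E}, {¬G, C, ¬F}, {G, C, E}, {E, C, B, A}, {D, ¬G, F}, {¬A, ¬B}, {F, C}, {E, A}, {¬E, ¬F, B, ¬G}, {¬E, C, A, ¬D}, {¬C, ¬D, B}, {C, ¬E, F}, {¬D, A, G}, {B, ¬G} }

Case E = True:
(¬B) alone gives B = False.
(¬D) alone gives D = False.
(¬G) alone gives G = False.
Case F = True:
Every clause is now satisfied; A, C are unconstrained.

A: False, B: False, C: True, D: False, E: True, F: True, G: False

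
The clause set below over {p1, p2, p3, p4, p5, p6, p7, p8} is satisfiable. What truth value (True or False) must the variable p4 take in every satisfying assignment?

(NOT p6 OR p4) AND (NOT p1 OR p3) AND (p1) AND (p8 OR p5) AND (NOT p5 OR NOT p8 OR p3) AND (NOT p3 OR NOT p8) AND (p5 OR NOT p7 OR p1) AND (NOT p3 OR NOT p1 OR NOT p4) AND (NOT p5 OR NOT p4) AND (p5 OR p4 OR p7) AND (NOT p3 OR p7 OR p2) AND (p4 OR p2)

False

Suppose p4 = true.
The clause (p1) is unit, so p1 = true.
The clause (p3) is unit, so p3 = true.
But (NOT p3) is also a unit clause — contradiction.
So every satisfying assignment has p4 = False.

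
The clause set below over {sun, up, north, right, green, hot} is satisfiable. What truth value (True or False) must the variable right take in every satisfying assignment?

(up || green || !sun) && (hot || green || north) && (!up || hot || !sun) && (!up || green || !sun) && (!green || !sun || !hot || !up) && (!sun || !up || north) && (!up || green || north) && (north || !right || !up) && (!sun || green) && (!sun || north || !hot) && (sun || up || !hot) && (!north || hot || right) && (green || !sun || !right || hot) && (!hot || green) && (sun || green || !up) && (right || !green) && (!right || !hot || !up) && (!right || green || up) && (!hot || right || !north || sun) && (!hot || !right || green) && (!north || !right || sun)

True

Suppose right = false.
(!green) alone gives green = false.
(!sun) alone gives sun = false.
(!hot) alone gives hot = false.
(north) alone gives north = true.
That conflicts with the unit clause (!north).
So every satisfying assignment has right = True.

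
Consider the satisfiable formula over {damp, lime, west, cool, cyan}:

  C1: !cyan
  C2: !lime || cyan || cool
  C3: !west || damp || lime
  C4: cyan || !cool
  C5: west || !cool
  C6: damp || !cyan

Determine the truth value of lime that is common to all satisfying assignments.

Suppose lime = true.
The clause (!cyan) is unit, so cyan = false.
The clause (cool) is unit, so cool = true.
But (!cool) is also a unit clause — contradiction.
So every satisfying assignment has lime = False.

False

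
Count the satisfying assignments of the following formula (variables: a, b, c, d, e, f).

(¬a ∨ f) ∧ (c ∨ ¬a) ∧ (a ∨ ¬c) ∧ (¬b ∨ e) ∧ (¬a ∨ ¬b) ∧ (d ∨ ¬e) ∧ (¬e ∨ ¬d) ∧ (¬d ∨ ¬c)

There are 2^6 = 64 truth assignments over (a, b, c, d, e, f).
Split on e. With e = True, the clauses containing e are satisfied and ¬e drops from the rest; 0 of the 2^5 = 32 assignments to the other variables satisfy what remains.
With e = False, by the same count on the reduced clause set, 5 assignments work.
(One model: a=F, b=F, c=F, d=F, e=F, f=F.)
Total: 0 + 5 = 5.

5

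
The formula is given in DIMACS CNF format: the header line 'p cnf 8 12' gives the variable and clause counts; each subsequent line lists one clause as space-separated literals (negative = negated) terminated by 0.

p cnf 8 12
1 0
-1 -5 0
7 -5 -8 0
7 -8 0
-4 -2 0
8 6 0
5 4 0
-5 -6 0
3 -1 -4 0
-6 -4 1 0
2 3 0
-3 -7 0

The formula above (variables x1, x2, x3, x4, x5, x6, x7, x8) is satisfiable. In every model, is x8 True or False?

Suppose x8 = True.
(x1) alone gives x1 = True.
(¬x5) alone gives x5 = False.
(x7) alone gives x7 = True.
(x4) alone gives x4 = True.
(¬x2) alone gives x2 = False.
(x3) alone gives x3 = True.
That conflicts with the unit clause (¬x3).
So every satisfying assignment has x8 = False.

False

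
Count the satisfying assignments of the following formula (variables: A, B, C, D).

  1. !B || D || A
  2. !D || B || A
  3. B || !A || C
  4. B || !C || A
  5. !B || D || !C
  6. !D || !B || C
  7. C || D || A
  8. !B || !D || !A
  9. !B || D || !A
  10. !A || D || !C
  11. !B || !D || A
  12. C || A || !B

There are 2^4 = 16 truth assignments over (A, B, C, D).
Check each against the 12 clauses (columns in the order A, B, C, D):
  F F F F  ✗ fails (C || D || A)
  F F F T  ✗ fails (!D || B || A)
  F F T F  ✗ fails (B || !C || A)
  F F T T  ✗ fails (!D || B || A)
  F T F F  ✗ fails (!B || D || A)
  F T F T  ✗ fails (!D || !B || C)
  F T T F  ✗ fails (!B || D || A)
  F T T T  ✗ fails (!B || !D || A)
  T F F F  ✗ fails (B || !A || C)
  T F F T  ✗ fails (B || !A || C)
  T F T F  ✗ fails (!A || D || !C)
  T F T T  ✓ satisfies all
  T T F F  ✗ fails (!B || D || !A)
  T T F T  ✗ fails (!D || !B || C)
  T T T F  ✗ fails (!B || D || !C)
  T T T T  ✗ fails (!B || !D || !A)
1 of the 16 rows is a model.

1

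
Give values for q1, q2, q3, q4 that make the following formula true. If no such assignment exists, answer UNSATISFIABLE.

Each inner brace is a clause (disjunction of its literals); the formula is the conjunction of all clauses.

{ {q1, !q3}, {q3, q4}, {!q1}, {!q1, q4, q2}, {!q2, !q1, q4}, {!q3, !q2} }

(!q1) alone gives q1 = false.
(!q3) alone gives q3 = false.
(q4) alone gives q4 = true.
No clause remains; q2 is free.

q1 ↦ false; q2 ↦ false; q3 ↦ false; q4 ↦ true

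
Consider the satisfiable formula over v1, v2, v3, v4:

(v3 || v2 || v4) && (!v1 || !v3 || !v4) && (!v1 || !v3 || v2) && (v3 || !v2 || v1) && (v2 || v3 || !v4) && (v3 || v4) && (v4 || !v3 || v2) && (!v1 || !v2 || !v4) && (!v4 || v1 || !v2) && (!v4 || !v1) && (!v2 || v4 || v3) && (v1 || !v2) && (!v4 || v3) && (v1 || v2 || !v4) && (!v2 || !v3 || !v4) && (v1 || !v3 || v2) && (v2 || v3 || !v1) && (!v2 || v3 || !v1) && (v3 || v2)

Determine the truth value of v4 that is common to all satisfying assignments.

Suppose v4 = true.
The clause (!v1) is unit, so v1 = false.
The clause (!v2) is unit, so v2 = false.
Now (v2) is unsatisfied and unit — conflict.
So every satisfying assignment has v4 = False.

False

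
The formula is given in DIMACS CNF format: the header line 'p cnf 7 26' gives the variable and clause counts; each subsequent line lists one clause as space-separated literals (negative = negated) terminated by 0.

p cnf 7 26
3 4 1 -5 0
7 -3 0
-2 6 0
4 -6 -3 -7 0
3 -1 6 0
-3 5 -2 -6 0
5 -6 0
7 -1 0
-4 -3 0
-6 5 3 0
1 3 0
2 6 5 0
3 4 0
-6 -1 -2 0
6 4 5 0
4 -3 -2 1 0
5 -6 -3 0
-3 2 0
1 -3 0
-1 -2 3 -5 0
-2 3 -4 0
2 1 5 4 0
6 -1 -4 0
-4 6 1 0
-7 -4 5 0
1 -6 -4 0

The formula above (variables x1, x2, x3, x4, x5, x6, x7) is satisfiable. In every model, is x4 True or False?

Suppose x4 = False.
The clause (x3) is unit, so x3 = True.
The clause (x7) is unit, so x7 = True.
The clause (¬x6) is unit, so x6 = False.
The clause (¬x2) is unit, so x2 = False.
Now (x2) is unsatisfied and unit — conflict.
So every satisfying assignment has x4 = True.

True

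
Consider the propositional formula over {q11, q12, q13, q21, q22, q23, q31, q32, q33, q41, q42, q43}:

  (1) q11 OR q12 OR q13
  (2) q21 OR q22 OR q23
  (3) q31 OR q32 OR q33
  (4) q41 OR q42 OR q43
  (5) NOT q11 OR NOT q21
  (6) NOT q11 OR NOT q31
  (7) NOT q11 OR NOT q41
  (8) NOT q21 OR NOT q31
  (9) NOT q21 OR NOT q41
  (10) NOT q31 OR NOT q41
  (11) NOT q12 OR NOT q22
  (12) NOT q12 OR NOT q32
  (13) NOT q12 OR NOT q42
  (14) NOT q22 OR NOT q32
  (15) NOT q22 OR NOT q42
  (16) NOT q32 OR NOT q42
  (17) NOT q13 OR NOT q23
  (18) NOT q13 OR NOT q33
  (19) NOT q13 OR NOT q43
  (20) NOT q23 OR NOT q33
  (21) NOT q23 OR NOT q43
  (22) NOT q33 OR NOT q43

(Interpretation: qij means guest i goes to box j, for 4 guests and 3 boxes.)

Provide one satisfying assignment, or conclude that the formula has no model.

Try q11 = false.
Try q12 = true.
Unit clause (NOT q22) forces q22 = false.
Unit clause (NOT q32) forces q32 = false.
Unit clause (NOT q42) forces q42 = false.
Try q21 = true.
Unit clause (NOT q31) forces q31 = false.
Unit clause (q33) forces q33 = true.
Unit clause (NOT q41) forces q41 = false.
Unit clause (q43) forces q43 = true.
But (NOT q43) is also a unit clause — contradiction.
Undo q21 and try q21 = false.
Unit clause (q23) forces q23 = true.
Unit clause (NOT q13) forces q13 = false.
Unit clause (NOT q33) forces q33 = false.
Unit clause (q31) forces q31 = true.
Unit clause (NOT q41) forces q41 = false.
Unit clause (q43) forces q43 = true.
But (NOT q43) is also a unit clause — contradiction.
Both values of q21 lead to a conflict.
Undo q12 and try q12 = false.
Unit clause (q13) forces q13 = true.
Unit clause (NOT q23) forces q23 = false.
Unit clause (NOT q33) forces q33 = false.
Unit clause (NOT q43) forces q43 = false.
Try q21 = true.
Unit clause (NOT q31) forces q31 = false.
Unit clause (q32) forces q32 = true.
Unit clause (NOT q41) forces q41 = false.
Unit clause (q42) forces q42 = true.
But (NOT q42) is also a unit clause — contradiction.
Undo q21 and try q21 = false.
Unit clause (q22) forces q22 = true.
Unit clause (NOT q32) forces q32 = false.
Unit clause (q31) forces q31 = true.
Unit clause (NOT q41) forces q41 = false.
Unit clause (q42) forces q42 = true.
But (NOT q42) is also a unit clause — contradiction.
Both values of q21 lead to a conflict.
Both values of q12 lead to a conflict.
Undo q11 and try q11 = true.
Unit clause (NOT q21) forces q21 = false.
Unit clause (NOT q31) forces q31 = false.
Unit clause (NOT q41) forces q41 = false.
Try q22 = true.
Unit clause (NOT q12) forces q12 = false.
Unit clause (NOT q32) forces q32 = false.
Unit clause (q33) forces q33 = true.
Unit clause (NOT q42) forces q42 = false.
Unit clause (q43) forces q43 = true.
But (NOT q43) is also a unit clause — contradiction.
Undo q22 and try q22 = false.
Unit clause (q23) forces q23 = true.
Unit clause (NOT q13) forces q13 = false.
Unit clause (NOT q33) forces q33 = false.
Unit clause (q32) forces q32 = true.
Unit clause (NOT q12) forces q12 = false.
Unit clause (NOT q42) forces q42 = false.
Unit clause (q43) forces q43 = true.
But (NOT q43) is also a unit clause — contradiction.
Both values of q22 lead to a conflict.
Both values of q11 lead to a conflict.

UNSATISFIABLE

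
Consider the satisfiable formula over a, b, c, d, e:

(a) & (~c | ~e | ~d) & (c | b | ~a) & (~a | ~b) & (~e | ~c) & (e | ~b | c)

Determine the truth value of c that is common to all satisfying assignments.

Suppose c = 0.
The clause (a) is unit, so a = 1.
The clause (b) is unit, so b = 1.
Now (~b) is unsatisfied and unit — conflict.
So every satisfying assignment has c = True.

True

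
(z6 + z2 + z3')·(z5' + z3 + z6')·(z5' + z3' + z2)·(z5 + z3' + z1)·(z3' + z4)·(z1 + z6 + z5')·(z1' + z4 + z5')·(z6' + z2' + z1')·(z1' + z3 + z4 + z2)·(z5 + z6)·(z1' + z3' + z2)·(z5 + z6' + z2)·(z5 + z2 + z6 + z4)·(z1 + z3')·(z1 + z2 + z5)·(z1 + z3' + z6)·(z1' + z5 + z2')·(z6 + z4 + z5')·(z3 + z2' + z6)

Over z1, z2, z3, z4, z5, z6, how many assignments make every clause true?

There are 2^6 = 64 truth assignments over (z1, z2, z3, z4, z5, z6).
Split on z2. With z2 = 1, the clauses containing z2 are satisfied and z2' drops from the rest; 3 of the 2^5 = 32 assignments to the other variables satisfy what remains.
With z2 = 0, by the same count on the reduced clause set, 1 assignment works.
Total: 3 + 1 = 4.

4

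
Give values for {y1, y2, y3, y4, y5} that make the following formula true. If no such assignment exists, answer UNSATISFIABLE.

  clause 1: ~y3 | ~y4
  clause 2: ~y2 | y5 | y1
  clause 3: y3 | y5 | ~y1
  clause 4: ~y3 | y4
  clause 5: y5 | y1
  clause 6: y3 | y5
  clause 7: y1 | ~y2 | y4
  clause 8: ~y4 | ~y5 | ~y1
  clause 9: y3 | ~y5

UNSATISFIABLE

Case y3 = 0:
(y5) alone gives y5 = 1.
But (~y5) is also a unit clause — contradiction.
That branch fails; take y3 = 1 instead.
(~y4) alone gives y4 = 0.
But (y4) is also a unit clause — contradiction.
Both values of y3 lead to a conflict.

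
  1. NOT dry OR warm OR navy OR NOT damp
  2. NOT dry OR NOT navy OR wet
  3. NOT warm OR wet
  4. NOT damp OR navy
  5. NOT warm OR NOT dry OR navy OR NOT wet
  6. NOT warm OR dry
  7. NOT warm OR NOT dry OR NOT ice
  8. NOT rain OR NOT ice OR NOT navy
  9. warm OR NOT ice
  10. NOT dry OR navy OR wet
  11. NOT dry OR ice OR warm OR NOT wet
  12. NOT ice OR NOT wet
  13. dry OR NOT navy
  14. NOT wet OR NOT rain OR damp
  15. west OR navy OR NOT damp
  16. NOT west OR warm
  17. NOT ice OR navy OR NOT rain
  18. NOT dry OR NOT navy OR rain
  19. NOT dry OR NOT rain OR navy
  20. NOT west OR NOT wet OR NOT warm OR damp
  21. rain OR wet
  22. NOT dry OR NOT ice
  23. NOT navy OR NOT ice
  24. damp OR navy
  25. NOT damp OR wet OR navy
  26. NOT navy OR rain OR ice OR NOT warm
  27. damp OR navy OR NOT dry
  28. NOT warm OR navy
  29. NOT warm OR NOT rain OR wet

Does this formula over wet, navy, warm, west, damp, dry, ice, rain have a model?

Yes

Try warm = true.
Unit clause (wet) forces wet = true.
Unit clause (dry) forces dry = true.
Unit clause (navy) forces navy = true.
Unit clause (NOT ice) forces ice = false.
Unit clause (rain) forces rain = true.
Unit clause (damp) forces damp = true.
All clauses hold; west can take either value.
A satisfying assignment: wet=true,  navy=true,  warm=true,  west=false,  damp=true,  dry=true,  ice=false,  rain=true.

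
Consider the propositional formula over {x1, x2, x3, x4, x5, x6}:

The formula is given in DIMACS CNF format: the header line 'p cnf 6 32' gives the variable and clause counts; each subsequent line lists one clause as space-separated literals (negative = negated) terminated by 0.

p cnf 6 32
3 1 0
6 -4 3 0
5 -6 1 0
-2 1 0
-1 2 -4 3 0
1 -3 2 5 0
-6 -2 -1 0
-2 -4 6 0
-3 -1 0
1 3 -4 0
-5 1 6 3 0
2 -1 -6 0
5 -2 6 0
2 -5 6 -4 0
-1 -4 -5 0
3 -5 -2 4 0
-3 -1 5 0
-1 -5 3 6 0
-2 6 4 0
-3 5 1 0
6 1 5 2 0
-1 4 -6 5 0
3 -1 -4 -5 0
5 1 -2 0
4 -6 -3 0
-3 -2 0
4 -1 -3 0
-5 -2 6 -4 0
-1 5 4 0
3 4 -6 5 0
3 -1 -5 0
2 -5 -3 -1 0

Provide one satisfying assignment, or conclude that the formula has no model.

Suppose x3 = True.
Unit clause (¬x1) forces x1 = False.
Unit clause (¬x2) forces x2 = False.
Unit clause (x5) forces x5 = True.
Suppose x6 = True.
Unit clause (x4) forces x4 = True.
This assignment satisfies each clause.

x1: False, x2: False, x3: True, x4: True, x5: True, x6: True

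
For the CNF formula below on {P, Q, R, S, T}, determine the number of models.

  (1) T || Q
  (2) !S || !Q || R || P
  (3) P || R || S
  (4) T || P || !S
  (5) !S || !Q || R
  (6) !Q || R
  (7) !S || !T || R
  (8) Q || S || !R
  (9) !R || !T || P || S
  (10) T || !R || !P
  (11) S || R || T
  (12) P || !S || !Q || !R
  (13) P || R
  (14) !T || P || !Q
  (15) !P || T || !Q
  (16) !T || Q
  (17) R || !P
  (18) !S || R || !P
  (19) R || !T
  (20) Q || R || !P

3

There are 2^5 = 32 truth assignments over (P, Q, R, S, T).
Split on Q. With Q = true, the clauses containing Q are satisfied and !Q drops from the rest; 3 of the 2^4 = 16 assignments to the other variables satisfy what remains.
With Q = false, by the same count on the reduced clause set, 0 assignments work.
(One model: P=F, Q=T, R=T, S=F, T=F.)
Total: 3 + 0 = 3.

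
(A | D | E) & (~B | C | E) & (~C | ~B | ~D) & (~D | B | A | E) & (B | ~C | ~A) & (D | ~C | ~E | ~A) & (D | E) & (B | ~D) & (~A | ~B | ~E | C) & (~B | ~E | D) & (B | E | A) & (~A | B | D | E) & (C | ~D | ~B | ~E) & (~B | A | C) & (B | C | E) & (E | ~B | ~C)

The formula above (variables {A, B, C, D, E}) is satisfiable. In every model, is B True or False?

False

Suppose B = 1.
Case C = 1:
(~D) alone gives D = 0.
(E) alone gives E = 1.
But (~E) is also a unit clause — contradiction.
So C must be the other value — set C = 0.
(E) alone gives E = 1.
(~A) alone gives A = 0.
But (A) is also a unit clause — contradiction.
Both values of C lead to a conflict.
So every satisfying assignment has B = False.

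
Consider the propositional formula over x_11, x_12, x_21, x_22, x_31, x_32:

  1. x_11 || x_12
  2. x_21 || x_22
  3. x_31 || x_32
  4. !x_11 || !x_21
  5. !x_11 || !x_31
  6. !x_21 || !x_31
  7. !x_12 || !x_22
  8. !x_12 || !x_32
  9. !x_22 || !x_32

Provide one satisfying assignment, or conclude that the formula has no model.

Try x_11 = true.
From the singleton clause (!x_21), x_21 = false.
From the singleton clause (x_22), x_22 = true.
From the singleton clause (!x_31), x_31 = false.
From the singleton clause (x_32), x_32 = true.
But (!x_32) is also a unit clause — contradiction.
That branch fails; take x_11 = false instead.
From the singleton clause (x_12), x_12 = true.
From the singleton clause (!x_22), x_22 = false.
From the singleton clause (x_21), x_21 = true.
From the singleton clause (!x_31), x_31 = false.
From the singleton clause (x_32), x_32 = true.
But (!x_32) is also a unit clause — contradiction.
Neither x_11 = true nor x_11 = false works.

UNSATISFIABLE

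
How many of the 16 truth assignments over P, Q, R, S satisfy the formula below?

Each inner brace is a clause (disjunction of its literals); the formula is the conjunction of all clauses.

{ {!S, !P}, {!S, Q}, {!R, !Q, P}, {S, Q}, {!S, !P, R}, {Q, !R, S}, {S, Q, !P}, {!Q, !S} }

3

There are 2^4 = 16 truth assignments over (P, Q, R, S).
Check each against the 8 clauses (columns in the order P, Q, R, S):
  F F F F  ✗ fails (S || Q)
  F F F T  ✗ fails (!S || Q)
  F F T F  ✗ fails (S || Q)
  F F T T  ✗ fails (!S || Q)
  F T F F  ✓ satisfies all
  F T F T  ✗ fails (!Q || !S)
  F T T F  ✗ fails (!R || !Q || P)
  F T T T  ✗ fails (!R || !Q || P)
  T F F F  ✗ fails (S || Q)
  T F F T  ✗ fails (!S || !P)
  T F T F  ✗ fails (S || Q)
  T F T T  ✗ fails (!S || !P)
  T T F F  ✓ satisfies all
  T T F T  ✗ fails (!S || !P)
  T T T F  ✓ satisfies all
  T T T T  ✗ fails (!S || !P)
3 of the 16 rows are models.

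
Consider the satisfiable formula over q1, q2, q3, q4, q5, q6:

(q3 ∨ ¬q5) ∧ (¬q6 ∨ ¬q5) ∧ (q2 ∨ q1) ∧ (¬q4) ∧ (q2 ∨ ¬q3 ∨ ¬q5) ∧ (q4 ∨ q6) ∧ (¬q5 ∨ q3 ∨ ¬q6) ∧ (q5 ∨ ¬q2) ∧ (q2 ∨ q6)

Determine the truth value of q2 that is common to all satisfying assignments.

False

Suppose q2 = True.
(¬q4) alone gives q4 = False.
(q6) alone gives q6 = True.
(¬q5) alone gives q5 = False.
Now (q5) is unsatisfied and unit — conflict.
So every satisfying assignment has q2 = False.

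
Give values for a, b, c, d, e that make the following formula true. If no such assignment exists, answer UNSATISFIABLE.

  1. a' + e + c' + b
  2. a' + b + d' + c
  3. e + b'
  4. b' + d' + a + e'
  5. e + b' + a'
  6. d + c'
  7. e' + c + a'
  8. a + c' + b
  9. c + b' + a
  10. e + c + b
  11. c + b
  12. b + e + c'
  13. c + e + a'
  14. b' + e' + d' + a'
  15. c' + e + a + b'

Try e = 1.
Try d = 1.
Try b = 0.
The clause (c) is unit, so c = 1.
The clause (a) is unit, so a = 1.
All clauses are satisfied.

a: 1, b: 0, c: 1, d: 1, e: 1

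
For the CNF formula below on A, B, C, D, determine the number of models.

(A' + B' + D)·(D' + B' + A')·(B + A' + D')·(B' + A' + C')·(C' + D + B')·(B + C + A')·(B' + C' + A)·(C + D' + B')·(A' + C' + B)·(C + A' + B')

There are 2^4 = 16 truth assignments over (A, B, C, D).
Check each against the 10 clauses (columns in the order A, B, C, D):
  F F F F  ✓ satisfies all
  F F F T  ✓ satisfies all
  F F T F  ✓ satisfies all
  F F T T  ✓ satisfies all
  F T F F  ✓ satisfies all
  F T F T  ✗ fails (C + D' + B')
  F T T F  ✗ fails (C' + D + B')
  F T T T  ✗ fails (B' + C' + A)
  T F F F  ✗ fails (B + C + A')
  T F F T  ✗ fails (B + A' + D')
  T F T F  ✗ fails (A' + C' + B)
  T F T T  ✗ fails (B + A' + D')
  T T F F  ✗ fails (A' + B' + D)
  T T F T  ✗ fails (D' + B' + A')
  T T T F  ✗ fails (A' + B' + D)
  T T T T  ✗ fails (D' + B' + A')
5 of the 16 rows are models.

5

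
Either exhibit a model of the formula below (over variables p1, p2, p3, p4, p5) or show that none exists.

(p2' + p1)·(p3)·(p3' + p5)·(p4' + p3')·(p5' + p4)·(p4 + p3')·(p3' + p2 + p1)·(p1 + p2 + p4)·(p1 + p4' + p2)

From the singleton clause (p3), p3 = 1.
From the singleton clause (p5), p5 = 1.
From the singleton clause (p4'), p4 = 0.
Now (p4) is unsatisfied and unit — conflict.

UNSATISFIABLE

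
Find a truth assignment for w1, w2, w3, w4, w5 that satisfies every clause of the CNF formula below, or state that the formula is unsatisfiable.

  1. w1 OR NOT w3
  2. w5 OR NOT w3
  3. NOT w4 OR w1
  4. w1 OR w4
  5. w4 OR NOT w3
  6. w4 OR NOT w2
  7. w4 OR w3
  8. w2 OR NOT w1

w1: true; w2: true; w3: false; w4: true; w5: true

Case w1 = true:
Unit clause (w2) forces w2 = true.
Unit clause (w4) forces w4 = true.
Case w5 = true:
No clause remains; w3 is free.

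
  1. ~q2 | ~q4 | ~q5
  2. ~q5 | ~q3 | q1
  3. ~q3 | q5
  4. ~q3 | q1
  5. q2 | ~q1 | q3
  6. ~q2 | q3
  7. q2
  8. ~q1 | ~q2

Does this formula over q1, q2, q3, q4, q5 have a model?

No

Unit clause (q2) forces q2 = 1.
Unit clause (q3) forces q3 = 1.
Unit clause (q5) forces q5 = 1.
Unit clause (~q4) forces q4 = 0.
Unit clause (q1) forces q1 = 1.
That conflicts with the unit clause (~q1).
No assignment satisfies every clause.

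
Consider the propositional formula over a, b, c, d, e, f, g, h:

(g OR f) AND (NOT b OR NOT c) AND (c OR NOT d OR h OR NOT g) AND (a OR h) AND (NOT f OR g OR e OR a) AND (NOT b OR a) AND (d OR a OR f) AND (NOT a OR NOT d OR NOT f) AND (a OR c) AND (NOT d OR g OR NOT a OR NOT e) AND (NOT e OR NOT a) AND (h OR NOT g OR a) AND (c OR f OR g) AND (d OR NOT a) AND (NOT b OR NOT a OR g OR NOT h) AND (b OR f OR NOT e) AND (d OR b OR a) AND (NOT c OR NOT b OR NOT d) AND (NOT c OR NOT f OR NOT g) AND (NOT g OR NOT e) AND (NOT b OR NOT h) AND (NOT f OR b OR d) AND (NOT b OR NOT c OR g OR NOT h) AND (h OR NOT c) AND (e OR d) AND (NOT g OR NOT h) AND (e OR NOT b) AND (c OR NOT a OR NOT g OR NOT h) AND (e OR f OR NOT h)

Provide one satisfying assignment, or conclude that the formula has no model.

Case g = false:
Unit clause (f) forces f = true.
Case b = false:
Unit clause (d) forces d = true.
Unit clause (NOT a) forces a = false.
Unit clause (h) forces h = true.
Unit clause (e) forces e = true.
Unit clause (c) forces c = true.
All clauses are satisfied.

a=false; b=false; c=true; d=true; e=true; f=true; g=false; h=true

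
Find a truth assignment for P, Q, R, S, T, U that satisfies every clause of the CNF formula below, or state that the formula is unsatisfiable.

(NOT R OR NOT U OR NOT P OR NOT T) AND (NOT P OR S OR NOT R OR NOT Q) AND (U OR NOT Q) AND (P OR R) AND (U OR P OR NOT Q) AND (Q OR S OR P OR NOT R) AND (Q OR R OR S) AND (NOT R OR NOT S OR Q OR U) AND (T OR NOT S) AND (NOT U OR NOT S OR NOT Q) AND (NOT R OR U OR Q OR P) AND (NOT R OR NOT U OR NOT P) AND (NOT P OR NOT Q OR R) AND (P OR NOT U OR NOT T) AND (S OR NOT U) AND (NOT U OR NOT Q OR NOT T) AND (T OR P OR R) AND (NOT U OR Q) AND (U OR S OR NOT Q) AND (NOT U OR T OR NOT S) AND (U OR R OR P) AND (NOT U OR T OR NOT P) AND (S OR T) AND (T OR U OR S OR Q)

P ↦ true, Q ↦ false, R ↦ true, S ↦ false, T ↦ true, U ↦ false

Try U = false.
From the singleton clause (NOT Q), Q = false.
Try P = true.
Try R = true.
From the singleton clause (NOT S), S = false.
From the singleton clause (T), T = true.
Every clause now holds.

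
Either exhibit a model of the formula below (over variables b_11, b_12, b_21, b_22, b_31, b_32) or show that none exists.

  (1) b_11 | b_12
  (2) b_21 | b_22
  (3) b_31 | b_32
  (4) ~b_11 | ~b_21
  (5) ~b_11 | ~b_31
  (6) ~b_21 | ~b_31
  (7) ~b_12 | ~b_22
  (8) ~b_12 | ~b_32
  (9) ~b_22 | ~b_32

Suppose b_11 = 1.
From the singleton clause (~b_21), b_21 = 0.
From the singleton clause (b_22), b_22 = 1.
From the singleton clause (~b_31), b_31 = 0.
From the singleton clause (b_32), b_32 = 1.
Now (~b_32) is unsatisfied and unit — conflict.
So b_11 must be the other value — set b_11 = 0.
From the singleton clause (b_12), b_12 = 1.
From the singleton clause (~b_22), b_22 = 0.
From the singleton clause (b_21), b_21 = 1.
From the singleton clause (~b_31), b_31 = 0.
From the singleton clause (b_32), b_32 = 1.
Now (~b_32) is unsatisfied and unit — conflict.
Neither b_11 = 1 nor b_11 = 0 works.

UNSATISFIABLE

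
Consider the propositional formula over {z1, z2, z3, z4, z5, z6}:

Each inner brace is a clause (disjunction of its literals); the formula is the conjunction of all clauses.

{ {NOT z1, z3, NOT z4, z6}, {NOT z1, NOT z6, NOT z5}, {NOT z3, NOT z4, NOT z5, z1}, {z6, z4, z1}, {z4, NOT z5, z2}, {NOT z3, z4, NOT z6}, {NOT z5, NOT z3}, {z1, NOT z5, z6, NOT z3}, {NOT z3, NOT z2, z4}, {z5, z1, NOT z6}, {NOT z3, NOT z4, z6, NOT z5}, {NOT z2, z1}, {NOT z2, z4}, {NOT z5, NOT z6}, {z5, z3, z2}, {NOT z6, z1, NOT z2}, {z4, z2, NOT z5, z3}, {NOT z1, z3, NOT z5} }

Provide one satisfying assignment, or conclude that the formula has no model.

Case z5 = false:
Case z1 = true:
Case z2 = false:
The clause (z3) is unit, so z3 = true.
Case z4 = false:
The clause (NOT z6) is unit, so z6 = false.
Every clause now holds.

z1: true; z2: false; z3: true; z4: false; z5: false; z6: false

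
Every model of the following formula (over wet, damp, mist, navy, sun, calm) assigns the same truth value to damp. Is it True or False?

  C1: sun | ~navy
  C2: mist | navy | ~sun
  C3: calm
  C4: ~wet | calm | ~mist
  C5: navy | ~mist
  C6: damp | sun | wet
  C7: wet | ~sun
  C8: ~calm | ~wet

True

Suppose damp = 0.
Unit clause (calm) forces calm = 1.
Unit clause (~wet) forces wet = 0.
Unit clause (sun) forces sun = 1.
But (~sun) is also a unit clause — contradiction.
So every satisfying assignment has damp = True.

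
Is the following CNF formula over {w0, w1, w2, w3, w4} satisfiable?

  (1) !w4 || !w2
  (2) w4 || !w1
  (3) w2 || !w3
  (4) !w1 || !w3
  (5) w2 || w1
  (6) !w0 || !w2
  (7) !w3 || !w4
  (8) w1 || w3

Try w4 = true.
Unit clause (!w2) forces w2 = false.
Unit clause (!w3) forces w3 = false.
Unit clause (w1) forces w1 = true.
Every clause is now satisfied; w0 is unconstrained.
A satisfying assignment: w0: false, w1: true, w2: false, w3: false, w4: true.

Yes, satisfiable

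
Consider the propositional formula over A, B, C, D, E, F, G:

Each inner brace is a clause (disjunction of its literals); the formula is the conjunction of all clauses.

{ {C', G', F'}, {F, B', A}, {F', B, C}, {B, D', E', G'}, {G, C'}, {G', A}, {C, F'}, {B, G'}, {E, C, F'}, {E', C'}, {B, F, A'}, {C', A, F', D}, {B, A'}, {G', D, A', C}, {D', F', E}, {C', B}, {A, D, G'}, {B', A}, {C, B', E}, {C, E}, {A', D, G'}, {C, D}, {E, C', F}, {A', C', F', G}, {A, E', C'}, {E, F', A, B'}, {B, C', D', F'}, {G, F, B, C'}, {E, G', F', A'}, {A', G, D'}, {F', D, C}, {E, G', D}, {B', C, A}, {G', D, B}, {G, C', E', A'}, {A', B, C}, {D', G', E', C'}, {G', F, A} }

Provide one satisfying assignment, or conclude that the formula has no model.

A: 1; B: 1; C: 0; D: 1; E: 1; F: 0; G: 1

Branch on G: set G = 1.
The clause (A) is unit, so A = 1.
The clause (B) is unit, so B = 1.
The clause (D) is unit, so D = 1.
Branch on C: set C = 0.
The clause (F') is unit, so F = 0.
The clause (E) is unit, so E = 1.
All clauses are satisfied.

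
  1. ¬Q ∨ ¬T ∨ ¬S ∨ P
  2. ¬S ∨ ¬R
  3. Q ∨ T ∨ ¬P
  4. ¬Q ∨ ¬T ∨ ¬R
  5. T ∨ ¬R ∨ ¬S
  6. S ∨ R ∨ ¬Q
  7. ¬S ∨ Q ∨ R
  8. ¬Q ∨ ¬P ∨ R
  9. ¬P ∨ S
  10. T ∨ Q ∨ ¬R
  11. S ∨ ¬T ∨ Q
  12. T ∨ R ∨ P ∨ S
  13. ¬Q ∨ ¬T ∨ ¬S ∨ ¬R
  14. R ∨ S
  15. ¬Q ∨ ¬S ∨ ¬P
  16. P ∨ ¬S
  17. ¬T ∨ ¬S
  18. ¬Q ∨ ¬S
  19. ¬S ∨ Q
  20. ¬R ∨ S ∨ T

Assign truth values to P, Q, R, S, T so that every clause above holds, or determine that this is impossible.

Branch on S: set S = False.
(¬P) alone gives P = False.
(R) alone gives R = True.
(T) alone gives T = True.
(¬Q) alone gives Q = False.
Now (Q) is unsatisfied and unit — conflict.
That branch fails; take S = True instead.
(¬R) alone gives R = False.
(Q) alone gives Q = True.
Now (¬Q) is unsatisfied and unit — conflict.
Neither S = True nor S = False works.

UNSATISFIABLE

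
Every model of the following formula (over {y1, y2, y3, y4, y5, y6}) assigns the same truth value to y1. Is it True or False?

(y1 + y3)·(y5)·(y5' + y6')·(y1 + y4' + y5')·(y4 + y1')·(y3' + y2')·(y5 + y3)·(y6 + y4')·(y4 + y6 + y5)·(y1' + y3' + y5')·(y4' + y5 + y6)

False

Suppose y1 = 1.
From the singleton clause (y5), y5 = 1.
From the singleton clause (y6'), y6 = 0.
From the singleton clause (y4), y4 = 1.
Now (y4') is unsatisfied and unit — conflict.
So every satisfying assignment has y1 = False.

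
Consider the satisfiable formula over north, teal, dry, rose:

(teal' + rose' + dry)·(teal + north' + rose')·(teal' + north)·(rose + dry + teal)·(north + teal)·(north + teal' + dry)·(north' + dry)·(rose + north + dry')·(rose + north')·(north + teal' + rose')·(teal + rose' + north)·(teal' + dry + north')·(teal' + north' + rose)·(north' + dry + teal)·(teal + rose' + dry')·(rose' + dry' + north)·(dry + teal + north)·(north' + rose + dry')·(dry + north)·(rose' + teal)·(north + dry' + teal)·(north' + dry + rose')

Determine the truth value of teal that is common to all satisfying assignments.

True

Suppose teal = 0.
(north) alone gives north = 1.
(rose') alone gives rose = 0.
That conflicts with the unit clause (rose).
So every satisfying assignment has teal = True.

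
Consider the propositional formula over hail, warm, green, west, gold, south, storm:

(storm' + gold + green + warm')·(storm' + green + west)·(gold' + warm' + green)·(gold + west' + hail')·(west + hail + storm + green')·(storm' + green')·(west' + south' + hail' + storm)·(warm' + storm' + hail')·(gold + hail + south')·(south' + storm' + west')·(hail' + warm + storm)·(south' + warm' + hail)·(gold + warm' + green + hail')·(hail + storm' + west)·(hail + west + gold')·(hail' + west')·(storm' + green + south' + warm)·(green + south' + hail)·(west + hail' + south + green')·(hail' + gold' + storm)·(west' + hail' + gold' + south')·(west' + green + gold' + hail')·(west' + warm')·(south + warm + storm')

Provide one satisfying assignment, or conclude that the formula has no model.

hail: 0,  warm: 0,  green: 1,  west: 1,  gold: 1,  south: 1,  storm: 0

Case storm = 0:
Case hail = 0:
Case west = 1:
Unit clause (warm') forces warm = 0.
Case gold = 1:
Case green = 1:
All clauses hold; south can take either value.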